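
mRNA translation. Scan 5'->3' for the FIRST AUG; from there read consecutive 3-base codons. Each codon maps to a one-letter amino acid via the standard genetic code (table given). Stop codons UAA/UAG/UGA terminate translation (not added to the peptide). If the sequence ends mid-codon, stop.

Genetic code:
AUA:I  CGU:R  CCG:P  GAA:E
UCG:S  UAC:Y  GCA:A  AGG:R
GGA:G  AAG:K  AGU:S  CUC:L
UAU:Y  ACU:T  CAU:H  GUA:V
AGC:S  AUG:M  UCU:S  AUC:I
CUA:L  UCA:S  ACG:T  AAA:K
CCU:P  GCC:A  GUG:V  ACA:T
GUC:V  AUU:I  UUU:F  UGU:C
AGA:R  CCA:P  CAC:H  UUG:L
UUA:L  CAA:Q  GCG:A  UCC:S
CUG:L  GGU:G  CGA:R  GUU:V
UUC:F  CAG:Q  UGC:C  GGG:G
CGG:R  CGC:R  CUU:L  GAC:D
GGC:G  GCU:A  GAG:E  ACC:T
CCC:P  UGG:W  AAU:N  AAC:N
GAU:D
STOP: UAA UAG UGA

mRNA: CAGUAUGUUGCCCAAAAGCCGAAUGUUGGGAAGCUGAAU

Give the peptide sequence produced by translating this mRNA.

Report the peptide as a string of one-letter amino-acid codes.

Answer: MLPKSRMLGS

Derivation:
start AUG at pos 4
pos 4: AUG -> M; peptide=M
pos 7: UUG -> L; peptide=ML
pos 10: CCC -> P; peptide=MLP
pos 13: AAA -> K; peptide=MLPK
pos 16: AGC -> S; peptide=MLPKS
pos 19: CGA -> R; peptide=MLPKSR
pos 22: AUG -> M; peptide=MLPKSRM
pos 25: UUG -> L; peptide=MLPKSRML
pos 28: GGA -> G; peptide=MLPKSRMLG
pos 31: AGC -> S; peptide=MLPKSRMLGS
pos 34: UGA -> STOP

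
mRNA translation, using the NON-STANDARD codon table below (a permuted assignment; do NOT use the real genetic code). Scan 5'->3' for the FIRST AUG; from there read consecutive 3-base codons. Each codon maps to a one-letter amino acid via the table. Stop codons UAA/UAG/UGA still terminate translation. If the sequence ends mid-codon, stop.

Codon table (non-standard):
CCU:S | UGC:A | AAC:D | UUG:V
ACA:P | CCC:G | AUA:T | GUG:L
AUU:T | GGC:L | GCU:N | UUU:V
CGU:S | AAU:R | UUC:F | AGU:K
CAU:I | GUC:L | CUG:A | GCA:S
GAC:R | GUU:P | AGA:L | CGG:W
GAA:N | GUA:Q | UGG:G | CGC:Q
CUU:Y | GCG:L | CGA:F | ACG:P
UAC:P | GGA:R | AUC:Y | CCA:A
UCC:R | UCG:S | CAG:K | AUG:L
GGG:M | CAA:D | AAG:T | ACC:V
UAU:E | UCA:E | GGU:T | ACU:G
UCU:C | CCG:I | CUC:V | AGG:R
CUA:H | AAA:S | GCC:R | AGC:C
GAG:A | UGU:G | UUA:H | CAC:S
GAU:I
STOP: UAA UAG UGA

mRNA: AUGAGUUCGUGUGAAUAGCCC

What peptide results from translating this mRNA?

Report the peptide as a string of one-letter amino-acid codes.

start AUG at pos 0
pos 0: AUG -> L; peptide=L
pos 3: AGU -> K; peptide=LK
pos 6: UCG -> S; peptide=LKS
pos 9: UGU -> G; peptide=LKSG
pos 12: GAA -> N; peptide=LKSGN
pos 15: UAG -> STOP

Answer: LKSGN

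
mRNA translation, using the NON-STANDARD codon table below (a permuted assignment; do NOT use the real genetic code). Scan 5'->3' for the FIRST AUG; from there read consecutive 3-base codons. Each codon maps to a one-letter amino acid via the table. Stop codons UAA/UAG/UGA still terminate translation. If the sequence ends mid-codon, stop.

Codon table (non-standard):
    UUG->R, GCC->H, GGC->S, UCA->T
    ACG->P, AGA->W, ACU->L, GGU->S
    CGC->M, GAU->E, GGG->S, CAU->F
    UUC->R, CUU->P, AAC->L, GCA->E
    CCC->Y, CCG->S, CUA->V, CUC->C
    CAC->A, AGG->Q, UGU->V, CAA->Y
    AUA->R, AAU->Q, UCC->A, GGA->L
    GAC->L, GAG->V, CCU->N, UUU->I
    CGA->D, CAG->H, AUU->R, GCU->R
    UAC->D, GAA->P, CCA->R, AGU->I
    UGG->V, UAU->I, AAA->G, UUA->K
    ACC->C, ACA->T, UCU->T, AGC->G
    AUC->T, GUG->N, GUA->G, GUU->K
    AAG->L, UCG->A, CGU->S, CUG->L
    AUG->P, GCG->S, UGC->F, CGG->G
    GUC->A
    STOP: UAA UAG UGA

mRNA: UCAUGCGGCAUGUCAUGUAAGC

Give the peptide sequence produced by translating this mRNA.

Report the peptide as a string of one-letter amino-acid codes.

start AUG at pos 2
pos 2: AUG -> P; peptide=P
pos 5: CGG -> G; peptide=PG
pos 8: CAU -> F; peptide=PGF
pos 11: GUC -> A; peptide=PGFA
pos 14: AUG -> P; peptide=PGFAP
pos 17: UAA -> STOP

Answer: PGFAP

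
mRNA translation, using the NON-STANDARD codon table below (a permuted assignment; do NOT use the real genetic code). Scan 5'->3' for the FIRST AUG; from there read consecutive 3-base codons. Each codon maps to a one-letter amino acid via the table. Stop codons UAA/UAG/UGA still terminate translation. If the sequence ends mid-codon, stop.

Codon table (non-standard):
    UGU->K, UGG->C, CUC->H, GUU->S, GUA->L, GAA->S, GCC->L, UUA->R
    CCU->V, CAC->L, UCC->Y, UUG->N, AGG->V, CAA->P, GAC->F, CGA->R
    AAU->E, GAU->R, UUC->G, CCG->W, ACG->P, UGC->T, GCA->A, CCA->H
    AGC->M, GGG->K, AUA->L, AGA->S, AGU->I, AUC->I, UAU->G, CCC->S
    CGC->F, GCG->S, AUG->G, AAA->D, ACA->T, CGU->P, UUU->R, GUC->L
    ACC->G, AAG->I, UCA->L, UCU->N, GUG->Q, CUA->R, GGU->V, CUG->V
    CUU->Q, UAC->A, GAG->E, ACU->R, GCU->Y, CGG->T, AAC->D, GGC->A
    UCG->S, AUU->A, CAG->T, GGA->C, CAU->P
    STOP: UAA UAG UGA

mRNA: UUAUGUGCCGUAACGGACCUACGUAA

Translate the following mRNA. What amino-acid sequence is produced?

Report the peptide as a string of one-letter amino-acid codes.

Answer: GTPDCVP

Derivation:
start AUG at pos 2
pos 2: AUG -> G; peptide=G
pos 5: UGC -> T; peptide=GT
pos 8: CGU -> P; peptide=GTP
pos 11: AAC -> D; peptide=GTPD
pos 14: GGA -> C; peptide=GTPDC
pos 17: CCU -> V; peptide=GTPDCV
pos 20: ACG -> P; peptide=GTPDCVP
pos 23: UAA -> STOP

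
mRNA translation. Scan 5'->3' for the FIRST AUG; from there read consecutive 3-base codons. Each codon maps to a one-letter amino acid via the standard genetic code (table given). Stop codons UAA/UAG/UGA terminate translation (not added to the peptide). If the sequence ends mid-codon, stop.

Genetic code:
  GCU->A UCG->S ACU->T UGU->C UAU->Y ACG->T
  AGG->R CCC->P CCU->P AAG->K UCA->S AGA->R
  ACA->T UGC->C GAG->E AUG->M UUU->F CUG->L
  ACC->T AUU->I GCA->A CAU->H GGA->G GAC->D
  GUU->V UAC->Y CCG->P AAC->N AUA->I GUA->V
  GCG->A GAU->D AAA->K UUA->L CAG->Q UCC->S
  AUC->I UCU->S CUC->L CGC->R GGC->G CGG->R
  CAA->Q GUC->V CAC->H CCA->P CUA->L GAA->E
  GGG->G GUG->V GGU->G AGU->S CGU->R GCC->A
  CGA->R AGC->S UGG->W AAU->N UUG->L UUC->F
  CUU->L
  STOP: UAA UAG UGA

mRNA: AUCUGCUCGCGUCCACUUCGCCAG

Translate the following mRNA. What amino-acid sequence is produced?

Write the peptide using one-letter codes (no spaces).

no AUG start codon found

Answer: (empty: no AUG start codon)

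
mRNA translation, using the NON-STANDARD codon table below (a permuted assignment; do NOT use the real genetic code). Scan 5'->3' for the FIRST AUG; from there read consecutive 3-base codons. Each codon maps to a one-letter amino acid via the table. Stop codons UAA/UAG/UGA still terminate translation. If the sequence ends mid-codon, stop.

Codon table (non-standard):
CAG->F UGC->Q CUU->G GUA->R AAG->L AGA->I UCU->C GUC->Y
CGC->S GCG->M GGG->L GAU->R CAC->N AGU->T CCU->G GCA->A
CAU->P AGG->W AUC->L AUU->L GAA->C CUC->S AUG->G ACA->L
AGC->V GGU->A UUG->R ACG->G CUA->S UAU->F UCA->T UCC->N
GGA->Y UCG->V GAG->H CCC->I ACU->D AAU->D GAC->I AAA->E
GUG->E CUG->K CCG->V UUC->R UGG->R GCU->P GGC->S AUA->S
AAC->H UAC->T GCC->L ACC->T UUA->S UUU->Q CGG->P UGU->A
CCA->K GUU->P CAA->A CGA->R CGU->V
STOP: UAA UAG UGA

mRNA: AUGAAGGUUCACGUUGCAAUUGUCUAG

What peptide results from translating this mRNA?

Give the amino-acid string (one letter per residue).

Answer: GLPNPALY

Derivation:
start AUG at pos 0
pos 0: AUG -> G; peptide=G
pos 3: AAG -> L; peptide=GL
pos 6: GUU -> P; peptide=GLP
pos 9: CAC -> N; peptide=GLPN
pos 12: GUU -> P; peptide=GLPNP
pos 15: GCA -> A; peptide=GLPNPA
pos 18: AUU -> L; peptide=GLPNPAL
pos 21: GUC -> Y; peptide=GLPNPALY
pos 24: UAG -> STOP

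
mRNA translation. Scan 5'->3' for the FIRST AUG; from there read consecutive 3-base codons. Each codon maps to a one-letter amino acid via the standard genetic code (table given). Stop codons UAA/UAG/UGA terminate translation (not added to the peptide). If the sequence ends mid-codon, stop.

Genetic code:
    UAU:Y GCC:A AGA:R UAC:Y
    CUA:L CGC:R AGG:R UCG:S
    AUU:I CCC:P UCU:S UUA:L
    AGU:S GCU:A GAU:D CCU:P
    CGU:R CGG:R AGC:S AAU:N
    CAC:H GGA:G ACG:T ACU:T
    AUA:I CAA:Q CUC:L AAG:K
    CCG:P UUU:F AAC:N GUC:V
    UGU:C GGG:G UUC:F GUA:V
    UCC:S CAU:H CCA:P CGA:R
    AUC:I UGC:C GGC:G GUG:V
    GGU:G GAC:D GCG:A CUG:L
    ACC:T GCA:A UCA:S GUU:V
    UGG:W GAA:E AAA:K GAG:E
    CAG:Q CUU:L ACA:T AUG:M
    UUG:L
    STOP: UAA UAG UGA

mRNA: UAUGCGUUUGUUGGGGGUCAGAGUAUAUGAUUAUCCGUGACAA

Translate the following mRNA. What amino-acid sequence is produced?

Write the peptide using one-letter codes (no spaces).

start AUG at pos 1
pos 1: AUG -> M; peptide=M
pos 4: CGU -> R; peptide=MR
pos 7: UUG -> L; peptide=MRL
pos 10: UUG -> L; peptide=MRLL
pos 13: GGG -> G; peptide=MRLLG
pos 16: GUC -> V; peptide=MRLLGV
pos 19: AGA -> R; peptide=MRLLGVR
pos 22: GUA -> V; peptide=MRLLGVRV
pos 25: UAU -> Y; peptide=MRLLGVRVY
pos 28: GAU -> D; peptide=MRLLGVRVYD
pos 31: UAU -> Y; peptide=MRLLGVRVYDY
pos 34: CCG -> P; peptide=MRLLGVRVYDYP
pos 37: UGA -> STOP

Answer: MRLLGVRVYDYP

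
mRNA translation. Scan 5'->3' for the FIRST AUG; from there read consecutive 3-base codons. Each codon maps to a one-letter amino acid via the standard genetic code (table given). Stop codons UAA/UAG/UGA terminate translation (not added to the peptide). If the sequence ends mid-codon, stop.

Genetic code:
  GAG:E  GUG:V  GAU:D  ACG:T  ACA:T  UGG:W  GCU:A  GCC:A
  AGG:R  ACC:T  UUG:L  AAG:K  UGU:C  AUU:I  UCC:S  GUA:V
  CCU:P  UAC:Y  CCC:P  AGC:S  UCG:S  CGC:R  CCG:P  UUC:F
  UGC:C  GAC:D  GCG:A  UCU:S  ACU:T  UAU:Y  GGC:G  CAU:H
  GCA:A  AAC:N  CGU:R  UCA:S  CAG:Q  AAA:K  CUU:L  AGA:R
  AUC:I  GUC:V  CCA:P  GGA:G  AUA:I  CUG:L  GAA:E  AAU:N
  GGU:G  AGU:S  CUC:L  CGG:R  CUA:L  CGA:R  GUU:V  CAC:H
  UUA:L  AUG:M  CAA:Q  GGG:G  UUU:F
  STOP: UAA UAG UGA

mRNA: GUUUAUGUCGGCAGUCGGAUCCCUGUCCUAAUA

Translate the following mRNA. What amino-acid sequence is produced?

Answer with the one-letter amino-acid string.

start AUG at pos 4
pos 4: AUG -> M; peptide=M
pos 7: UCG -> S; peptide=MS
pos 10: GCA -> A; peptide=MSA
pos 13: GUC -> V; peptide=MSAV
pos 16: GGA -> G; peptide=MSAVG
pos 19: UCC -> S; peptide=MSAVGS
pos 22: CUG -> L; peptide=MSAVGSL
pos 25: UCC -> S; peptide=MSAVGSLS
pos 28: UAA -> STOP

Answer: MSAVGSLS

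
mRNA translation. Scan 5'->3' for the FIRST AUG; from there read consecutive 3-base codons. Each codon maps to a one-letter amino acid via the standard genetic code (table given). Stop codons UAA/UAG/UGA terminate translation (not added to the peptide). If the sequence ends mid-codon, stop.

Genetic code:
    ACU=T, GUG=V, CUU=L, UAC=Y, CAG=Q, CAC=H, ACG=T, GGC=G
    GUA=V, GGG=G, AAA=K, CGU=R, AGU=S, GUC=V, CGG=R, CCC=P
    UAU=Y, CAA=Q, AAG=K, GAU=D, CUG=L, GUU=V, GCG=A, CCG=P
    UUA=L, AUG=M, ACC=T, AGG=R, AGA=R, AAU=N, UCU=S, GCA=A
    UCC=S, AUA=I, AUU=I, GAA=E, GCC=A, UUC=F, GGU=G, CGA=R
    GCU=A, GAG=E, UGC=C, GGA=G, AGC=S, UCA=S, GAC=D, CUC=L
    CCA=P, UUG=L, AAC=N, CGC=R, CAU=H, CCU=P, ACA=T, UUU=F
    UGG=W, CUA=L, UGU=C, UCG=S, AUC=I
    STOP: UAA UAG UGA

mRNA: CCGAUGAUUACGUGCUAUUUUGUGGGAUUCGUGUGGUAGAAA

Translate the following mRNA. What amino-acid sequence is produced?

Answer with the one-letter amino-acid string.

Answer: MITCYFVGFVW

Derivation:
start AUG at pos 3
pos 3: AUG -> M; peptide=M
pos 6: AUU -> I; peptide=MI
pos 9: ACG -> T; peptide=MIT
pos 12: UGC -> C; peptide=MITC
pos 15: UAU -> Y; peptide=MITCY
pos 18: UUU -> F; peptide=MITCYF
pos 21: GUG -> V; peptide=MITCYFV
pos 24: GGA -> G; peptide=MITCYFVG
pos 27: UUC -> F; peptide=MITCYFVGF
pos 30: GUG -> V; peptide=MITCYFVGFV
pos 33: UGG -> W; peptide=MITCYFVGFVW
pos 36: UAG -> STOP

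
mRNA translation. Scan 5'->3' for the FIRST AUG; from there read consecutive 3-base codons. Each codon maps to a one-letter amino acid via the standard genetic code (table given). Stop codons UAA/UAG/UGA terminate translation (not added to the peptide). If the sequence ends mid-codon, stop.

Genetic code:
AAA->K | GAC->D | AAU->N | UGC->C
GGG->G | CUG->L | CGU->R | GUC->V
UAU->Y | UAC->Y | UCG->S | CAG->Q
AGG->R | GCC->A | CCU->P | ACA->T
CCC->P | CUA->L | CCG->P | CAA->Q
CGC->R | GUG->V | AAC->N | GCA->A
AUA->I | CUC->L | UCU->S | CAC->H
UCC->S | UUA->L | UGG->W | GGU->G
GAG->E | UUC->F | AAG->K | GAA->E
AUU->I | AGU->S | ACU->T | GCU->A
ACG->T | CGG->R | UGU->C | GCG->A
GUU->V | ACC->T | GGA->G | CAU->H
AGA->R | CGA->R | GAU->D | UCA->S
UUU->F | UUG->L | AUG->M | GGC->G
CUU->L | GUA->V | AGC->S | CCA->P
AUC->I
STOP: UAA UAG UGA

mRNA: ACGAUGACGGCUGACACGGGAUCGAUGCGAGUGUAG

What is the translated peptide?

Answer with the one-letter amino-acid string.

start AUG at pos 3
pos 3: AUG -> M; peptide=M
pos 6: ACG -> T; peptide=MT
pos 9: GCU -> A; peptide=MTA
pos 12: GAC -> D; peptide=MTAD
pos 15: ACG -> T; peptide=MTADT
pos 18: GGA -> G; peptide=MTADTG
pos 21: UCG -> S; peptide=MTADTGS
pos 24: AUG -> M; peptide=MTADTGSM
pos 27: CGA -> R; peptide=MTADTGSMR
pos 30: GUG -> V; peptide=MTADTGSMRV
pos 33: UAG -> STOP

Answer: MTADTGSMRV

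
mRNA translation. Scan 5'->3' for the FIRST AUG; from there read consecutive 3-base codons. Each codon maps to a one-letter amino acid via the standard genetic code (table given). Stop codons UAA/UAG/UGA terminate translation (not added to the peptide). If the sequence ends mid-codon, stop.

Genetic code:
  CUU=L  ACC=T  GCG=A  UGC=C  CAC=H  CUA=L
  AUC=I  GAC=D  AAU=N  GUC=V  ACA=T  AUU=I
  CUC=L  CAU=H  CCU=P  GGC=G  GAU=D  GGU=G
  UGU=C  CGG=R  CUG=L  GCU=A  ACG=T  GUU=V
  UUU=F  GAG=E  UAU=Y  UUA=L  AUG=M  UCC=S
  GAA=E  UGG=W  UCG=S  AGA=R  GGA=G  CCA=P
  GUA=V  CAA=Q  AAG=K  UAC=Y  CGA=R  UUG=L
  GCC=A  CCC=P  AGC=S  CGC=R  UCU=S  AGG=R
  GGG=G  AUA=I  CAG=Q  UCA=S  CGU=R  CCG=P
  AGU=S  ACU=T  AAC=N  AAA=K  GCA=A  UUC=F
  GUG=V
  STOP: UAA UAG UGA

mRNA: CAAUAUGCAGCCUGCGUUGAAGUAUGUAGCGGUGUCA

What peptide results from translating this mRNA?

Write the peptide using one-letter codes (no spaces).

start AUG at pos 4
pos 4: AUG -> M; peptide=M
pos 7: CAG -> Q; peptide=MQ
pos 10: CCU -> P; peptide=MQP
pos 13: GCG -> A; peptide=MQPA
pos 16: UUG -> L; peptide=MQPAL
pos 19: AAG -> K; peptide=MQPALK
pos 22: UAU -> Y; peptide=MQPALKY
pos 25: GUA -> V; peptide=MQPALKYV
pos 28: GCG -> A; peptide=MQPALKYVA
pos 31: GUG -> V; peptide=MQPALKYVAV
pos 34: UCA -> S; peptide=MQPALKYVAVS
pos 37: only 0 nt remain (<3), stop (end of mRNA)

Answer: MQPALKYVAVS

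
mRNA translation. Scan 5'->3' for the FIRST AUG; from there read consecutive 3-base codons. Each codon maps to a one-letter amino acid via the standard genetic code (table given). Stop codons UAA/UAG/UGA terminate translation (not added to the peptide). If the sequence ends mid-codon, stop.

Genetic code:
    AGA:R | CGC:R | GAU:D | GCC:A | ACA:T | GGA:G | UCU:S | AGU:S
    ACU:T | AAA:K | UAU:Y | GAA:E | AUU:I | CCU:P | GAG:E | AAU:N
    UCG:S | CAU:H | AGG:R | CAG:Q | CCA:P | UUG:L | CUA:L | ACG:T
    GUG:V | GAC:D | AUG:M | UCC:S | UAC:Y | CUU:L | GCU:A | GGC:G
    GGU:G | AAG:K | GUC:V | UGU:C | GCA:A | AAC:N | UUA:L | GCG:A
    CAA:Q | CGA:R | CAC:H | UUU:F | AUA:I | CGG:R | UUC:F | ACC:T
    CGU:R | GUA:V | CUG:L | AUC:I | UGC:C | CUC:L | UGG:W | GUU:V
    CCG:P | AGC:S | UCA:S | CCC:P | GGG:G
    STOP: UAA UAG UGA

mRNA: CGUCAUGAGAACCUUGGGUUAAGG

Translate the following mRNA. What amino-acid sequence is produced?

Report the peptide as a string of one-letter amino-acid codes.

start AUG at pos 4
pos 4: AUG -> M; peptide=M
pos 7: AGA -> R; peptide=MR
pos 10: ACC -> T; peptide=MRT
pos 13: UUG -> L; peptide=MRTL
pos 16: GGU -> G; peptide=MRTLG
pos 19: UAA -> STOP

Answer: MRTLG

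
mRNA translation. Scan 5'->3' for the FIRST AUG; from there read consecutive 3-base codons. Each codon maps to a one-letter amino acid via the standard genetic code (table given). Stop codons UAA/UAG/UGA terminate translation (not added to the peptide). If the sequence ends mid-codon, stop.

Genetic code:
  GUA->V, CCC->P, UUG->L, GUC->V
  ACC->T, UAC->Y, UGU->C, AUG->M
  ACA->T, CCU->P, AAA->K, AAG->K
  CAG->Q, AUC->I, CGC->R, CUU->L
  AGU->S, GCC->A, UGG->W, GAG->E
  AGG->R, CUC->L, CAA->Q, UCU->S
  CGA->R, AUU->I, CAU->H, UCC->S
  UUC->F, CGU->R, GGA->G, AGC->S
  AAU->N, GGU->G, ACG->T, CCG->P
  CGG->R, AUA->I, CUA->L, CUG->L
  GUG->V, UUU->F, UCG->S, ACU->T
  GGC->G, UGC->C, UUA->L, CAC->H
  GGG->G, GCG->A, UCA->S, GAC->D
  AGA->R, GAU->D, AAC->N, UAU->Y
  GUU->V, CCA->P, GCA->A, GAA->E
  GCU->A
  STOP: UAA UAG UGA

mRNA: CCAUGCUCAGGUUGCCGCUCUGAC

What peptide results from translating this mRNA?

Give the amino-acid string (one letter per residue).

Answer: MLRLPL

Derivation:
start AUG at pos 2
pos 2: AUG -> M; peptide=M
pos 5: CUC -> L; peptide=ML
pos 8: AGG -> R; peptide=MLR
pos 11: UUG -> L; peptide=MLRL
pos 14: CCG -> P; peptide=MLRLP
pos 17: CUC -> L; peptide=MLRLPL
pos 20: UGA -> STOP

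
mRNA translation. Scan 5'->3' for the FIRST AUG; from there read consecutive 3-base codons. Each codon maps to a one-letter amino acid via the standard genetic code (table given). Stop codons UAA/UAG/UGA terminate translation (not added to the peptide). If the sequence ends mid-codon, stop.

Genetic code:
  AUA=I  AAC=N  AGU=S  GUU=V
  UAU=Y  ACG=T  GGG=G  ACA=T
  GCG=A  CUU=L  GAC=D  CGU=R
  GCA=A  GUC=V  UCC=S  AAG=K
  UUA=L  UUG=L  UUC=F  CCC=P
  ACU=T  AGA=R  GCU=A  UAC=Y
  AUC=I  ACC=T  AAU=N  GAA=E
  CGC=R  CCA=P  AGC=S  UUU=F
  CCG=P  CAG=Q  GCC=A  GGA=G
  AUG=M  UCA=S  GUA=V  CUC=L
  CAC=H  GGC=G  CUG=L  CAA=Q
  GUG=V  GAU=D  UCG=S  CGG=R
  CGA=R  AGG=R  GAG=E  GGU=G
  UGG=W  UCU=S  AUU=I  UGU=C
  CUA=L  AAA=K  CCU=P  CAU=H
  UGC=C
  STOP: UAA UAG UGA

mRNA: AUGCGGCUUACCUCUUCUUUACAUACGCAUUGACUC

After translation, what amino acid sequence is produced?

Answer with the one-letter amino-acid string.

start AUG at pos 0
pos 0: AUG -> M; peptide=M
pos 3: CGG -> R; peptide=MR
pos 6: CUU -> L; peptide=MRL
pos 9: ACC -> T; peptide=MRLT
pos 12: UCU -> S; peptide=MRLTS
pos 15: UCU -> S; peptide=MRLTSS
pos 18: UUA -> L; peptide=MRLTSSL
pos 21: CAU -> H; peptide=MRLTSSLH
pos 24: ACG -> T; peptide=MRLTSSLHT
pos 27: CAU -> H; peptide=MRLTSSLHTH
pos 30: UGA -> STOP

Answer: MRLTSSLHTH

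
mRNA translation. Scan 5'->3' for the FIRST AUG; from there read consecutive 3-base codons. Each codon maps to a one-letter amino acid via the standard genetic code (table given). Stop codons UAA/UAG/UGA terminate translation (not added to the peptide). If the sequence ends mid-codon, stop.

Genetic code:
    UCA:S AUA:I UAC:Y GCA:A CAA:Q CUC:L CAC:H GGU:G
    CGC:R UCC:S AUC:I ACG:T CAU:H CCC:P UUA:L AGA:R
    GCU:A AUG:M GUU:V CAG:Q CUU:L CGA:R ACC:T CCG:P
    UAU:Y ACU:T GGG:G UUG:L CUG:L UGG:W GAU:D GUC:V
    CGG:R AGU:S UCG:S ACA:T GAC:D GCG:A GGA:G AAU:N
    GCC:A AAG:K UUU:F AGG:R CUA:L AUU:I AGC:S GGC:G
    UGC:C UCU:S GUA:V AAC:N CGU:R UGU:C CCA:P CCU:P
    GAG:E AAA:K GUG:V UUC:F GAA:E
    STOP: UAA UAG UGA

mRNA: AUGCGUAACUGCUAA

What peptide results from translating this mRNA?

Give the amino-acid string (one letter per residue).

Answer: MRNC

Derivation:
start AUG at pos 0
pos 0: AUG -> M; peptide=M
pos 3: CGU -> R; peptide=MR
pos 6: AAC -> N; peptide=MRN
pos 9: UGC -> C; peptide=MRNC
pos 12: UAA -> STOP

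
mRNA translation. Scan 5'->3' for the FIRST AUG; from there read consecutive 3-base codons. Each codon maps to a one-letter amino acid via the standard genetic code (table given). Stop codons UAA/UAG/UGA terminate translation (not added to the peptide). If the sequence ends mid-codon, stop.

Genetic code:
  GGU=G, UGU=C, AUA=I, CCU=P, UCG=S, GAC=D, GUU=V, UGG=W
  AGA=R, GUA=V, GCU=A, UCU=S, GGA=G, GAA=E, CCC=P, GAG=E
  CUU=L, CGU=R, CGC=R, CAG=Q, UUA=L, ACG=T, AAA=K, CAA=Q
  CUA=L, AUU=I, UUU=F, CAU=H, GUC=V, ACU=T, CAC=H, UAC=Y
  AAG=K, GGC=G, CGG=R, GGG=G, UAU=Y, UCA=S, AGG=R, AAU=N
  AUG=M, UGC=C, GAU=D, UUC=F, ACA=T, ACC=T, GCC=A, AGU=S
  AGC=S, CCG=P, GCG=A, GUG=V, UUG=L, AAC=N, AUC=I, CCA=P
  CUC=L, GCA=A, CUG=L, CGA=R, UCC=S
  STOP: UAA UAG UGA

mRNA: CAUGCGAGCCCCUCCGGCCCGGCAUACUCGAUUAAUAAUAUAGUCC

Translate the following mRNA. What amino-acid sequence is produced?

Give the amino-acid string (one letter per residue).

Answer: MRAPPARHTRLII

Derivation:
start AUG at pos 1
pos 1: AUG -> M; peptide=M
pos 4: CGA -> R; peptide=MR
pos 7: GCC -> A; peptide=MRA
pos 10: CCU -> P; peptide=MRAP
pos 13: CCG -> P; peptide=MRAPP
pos 16: GCC -> A; peptide=MRAPPA
pos 19: CGG -> R; peptide=MRAPPAR
pos 22: CAU -> H; peptide=MRAPPARH
pos 25: ACU -> T; peptide=MRAPPARHT
pos 28: CGA -> R; peptide=MRAPPARHTR
pos 31: UUA -> L; peptide=MRAPPARHTRL
pos 34: AUA -> I; peptide=MRAPPARHTRLI
pos 37: AUA -> I; peptide=MRAPPARHTRLII
pos 40: UAG -> STOP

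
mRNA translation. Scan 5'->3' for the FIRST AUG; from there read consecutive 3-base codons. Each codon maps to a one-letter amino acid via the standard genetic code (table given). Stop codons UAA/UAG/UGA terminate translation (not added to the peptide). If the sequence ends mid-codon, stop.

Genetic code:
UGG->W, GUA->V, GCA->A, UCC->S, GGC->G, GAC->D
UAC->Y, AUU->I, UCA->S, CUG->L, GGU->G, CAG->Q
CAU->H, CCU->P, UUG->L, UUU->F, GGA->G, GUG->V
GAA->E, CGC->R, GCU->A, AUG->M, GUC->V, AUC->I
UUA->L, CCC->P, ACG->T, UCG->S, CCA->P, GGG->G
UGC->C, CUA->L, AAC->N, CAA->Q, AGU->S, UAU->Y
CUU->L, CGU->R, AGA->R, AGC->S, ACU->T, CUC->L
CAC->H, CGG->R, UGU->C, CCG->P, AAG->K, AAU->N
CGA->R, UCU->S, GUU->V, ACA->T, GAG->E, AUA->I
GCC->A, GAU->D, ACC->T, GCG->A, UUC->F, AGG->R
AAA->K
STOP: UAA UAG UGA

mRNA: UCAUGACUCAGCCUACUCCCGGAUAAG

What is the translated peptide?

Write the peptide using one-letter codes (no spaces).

start AUG at pos 2
pos 2: AUG -> M; peptide=M
pos 5: ACU -> T; peptide=MT
pos 8: CAG -> Q; peptide=MTQ
pos 11: CCU -> P; peptide=MTQP
pos 14: ACU -> T; peptide=MTQPT
pos 17: CCC -> P; peptide=MTQPTP
pos 20: GGA -> G; peptide=MTQPTPG
pos 23: UAA -> STOP

Answer: MTQPTPG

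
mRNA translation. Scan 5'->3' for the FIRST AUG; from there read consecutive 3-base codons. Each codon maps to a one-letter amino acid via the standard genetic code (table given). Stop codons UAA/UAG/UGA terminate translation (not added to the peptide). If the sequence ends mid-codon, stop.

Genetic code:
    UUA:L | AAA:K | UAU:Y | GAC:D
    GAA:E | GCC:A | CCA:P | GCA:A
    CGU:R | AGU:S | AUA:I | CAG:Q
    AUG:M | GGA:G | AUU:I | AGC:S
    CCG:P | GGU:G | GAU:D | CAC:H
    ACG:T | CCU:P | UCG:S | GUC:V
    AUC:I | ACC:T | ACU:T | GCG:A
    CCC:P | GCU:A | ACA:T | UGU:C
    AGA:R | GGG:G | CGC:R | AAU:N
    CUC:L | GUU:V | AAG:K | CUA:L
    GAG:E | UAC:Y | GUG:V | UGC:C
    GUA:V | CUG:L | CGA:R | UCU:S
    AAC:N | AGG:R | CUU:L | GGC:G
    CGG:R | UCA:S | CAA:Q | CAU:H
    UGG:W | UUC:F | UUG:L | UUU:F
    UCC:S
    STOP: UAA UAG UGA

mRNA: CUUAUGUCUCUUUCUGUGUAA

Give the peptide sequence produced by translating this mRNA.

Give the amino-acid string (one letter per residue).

start AUG at pos 3
pos 3: AUG -> M; peptide=M
pos 6: UCU -> S; peptide=MS
pos 9: CUU -> L; peptide=MSL
pos 12: UCU -> S; peptide=MSLS
pos 15: GUG -> V; peptide=MSLSV
pos 18: UAA -> STOP

Answer: MSLSV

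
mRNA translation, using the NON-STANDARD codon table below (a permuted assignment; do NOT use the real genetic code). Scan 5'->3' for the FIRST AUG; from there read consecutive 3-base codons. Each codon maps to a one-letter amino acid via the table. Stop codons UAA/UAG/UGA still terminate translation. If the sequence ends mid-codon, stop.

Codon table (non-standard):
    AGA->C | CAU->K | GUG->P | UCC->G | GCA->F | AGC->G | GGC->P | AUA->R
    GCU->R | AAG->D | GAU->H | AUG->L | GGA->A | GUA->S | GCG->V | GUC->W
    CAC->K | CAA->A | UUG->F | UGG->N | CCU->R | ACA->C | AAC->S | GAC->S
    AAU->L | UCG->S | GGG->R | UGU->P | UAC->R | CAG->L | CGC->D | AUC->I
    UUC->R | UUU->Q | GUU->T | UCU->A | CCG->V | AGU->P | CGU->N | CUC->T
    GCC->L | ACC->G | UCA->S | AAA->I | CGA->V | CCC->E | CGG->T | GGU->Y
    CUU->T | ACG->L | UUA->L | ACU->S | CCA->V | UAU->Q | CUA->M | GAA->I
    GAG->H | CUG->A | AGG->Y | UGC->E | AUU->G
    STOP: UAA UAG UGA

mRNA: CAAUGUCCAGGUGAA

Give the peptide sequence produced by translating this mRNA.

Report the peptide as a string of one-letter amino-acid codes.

start AUG at pos 2
pos 2: AUG -> L; peptide=L
pos 5: UCC -> G; peptide=LG
pos 8: AGG -> Y; peptide=LGY
pos 11: UGA -> STOP

Answer: LGY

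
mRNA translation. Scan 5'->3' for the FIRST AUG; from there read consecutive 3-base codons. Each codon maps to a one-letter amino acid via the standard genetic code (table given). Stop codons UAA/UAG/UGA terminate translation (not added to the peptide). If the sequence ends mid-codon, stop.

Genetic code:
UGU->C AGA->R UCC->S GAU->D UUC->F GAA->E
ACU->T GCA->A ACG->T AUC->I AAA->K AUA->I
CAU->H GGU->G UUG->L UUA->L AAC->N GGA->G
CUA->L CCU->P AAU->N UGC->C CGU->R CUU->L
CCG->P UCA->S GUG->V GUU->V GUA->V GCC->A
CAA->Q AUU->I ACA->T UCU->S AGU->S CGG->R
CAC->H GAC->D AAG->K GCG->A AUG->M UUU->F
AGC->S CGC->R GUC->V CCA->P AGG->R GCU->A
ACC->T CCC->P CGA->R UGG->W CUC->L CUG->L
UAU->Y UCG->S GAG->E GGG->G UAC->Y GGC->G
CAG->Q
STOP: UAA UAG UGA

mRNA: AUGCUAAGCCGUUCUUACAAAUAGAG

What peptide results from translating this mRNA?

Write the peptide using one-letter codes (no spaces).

start AUG at pos 0
pos 0: AUG -> M; peptide=M
pos 3: CUA -> L; peptide=ML
pos 6: AGC -> S; peptide=MLS
pos 9: CGU -> R; peptide=MLSR
pos 12: UCU -> S; peptide=MLSRS
pos 15: UAC -> Y; peptide=MLSRSY
pos 18: AAA -> K; peptide=MLSRSYK
pos 21: UAG -> STOP

Answer: MLSRSYK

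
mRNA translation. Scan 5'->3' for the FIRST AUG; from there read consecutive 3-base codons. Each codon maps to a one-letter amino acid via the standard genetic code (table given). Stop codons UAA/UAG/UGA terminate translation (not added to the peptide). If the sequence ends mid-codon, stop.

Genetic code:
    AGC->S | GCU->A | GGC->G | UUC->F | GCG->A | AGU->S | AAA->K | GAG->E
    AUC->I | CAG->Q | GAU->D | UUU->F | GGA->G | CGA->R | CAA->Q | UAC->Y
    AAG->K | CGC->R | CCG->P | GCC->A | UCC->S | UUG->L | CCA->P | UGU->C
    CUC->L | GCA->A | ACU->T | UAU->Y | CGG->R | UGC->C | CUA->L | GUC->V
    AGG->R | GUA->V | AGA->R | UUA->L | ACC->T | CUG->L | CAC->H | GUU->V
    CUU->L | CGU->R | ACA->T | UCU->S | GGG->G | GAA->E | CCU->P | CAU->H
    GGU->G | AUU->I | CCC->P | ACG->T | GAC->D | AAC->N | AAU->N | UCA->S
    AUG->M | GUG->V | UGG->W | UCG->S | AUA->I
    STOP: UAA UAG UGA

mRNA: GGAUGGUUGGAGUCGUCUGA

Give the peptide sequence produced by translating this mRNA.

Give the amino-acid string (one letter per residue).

start AUG at pos 2
pos 2: AUG -> M; peptide=M
pos 5: GUU -> V; peptide=MV
pos 8: GGA -> G; peptide=MVG
pos 11: GUC -> V; peptide=MVGV
pos 14: GUC -> V; peptide=MVGVV
pos 17: UGA -> STOP

Answer: MVGVV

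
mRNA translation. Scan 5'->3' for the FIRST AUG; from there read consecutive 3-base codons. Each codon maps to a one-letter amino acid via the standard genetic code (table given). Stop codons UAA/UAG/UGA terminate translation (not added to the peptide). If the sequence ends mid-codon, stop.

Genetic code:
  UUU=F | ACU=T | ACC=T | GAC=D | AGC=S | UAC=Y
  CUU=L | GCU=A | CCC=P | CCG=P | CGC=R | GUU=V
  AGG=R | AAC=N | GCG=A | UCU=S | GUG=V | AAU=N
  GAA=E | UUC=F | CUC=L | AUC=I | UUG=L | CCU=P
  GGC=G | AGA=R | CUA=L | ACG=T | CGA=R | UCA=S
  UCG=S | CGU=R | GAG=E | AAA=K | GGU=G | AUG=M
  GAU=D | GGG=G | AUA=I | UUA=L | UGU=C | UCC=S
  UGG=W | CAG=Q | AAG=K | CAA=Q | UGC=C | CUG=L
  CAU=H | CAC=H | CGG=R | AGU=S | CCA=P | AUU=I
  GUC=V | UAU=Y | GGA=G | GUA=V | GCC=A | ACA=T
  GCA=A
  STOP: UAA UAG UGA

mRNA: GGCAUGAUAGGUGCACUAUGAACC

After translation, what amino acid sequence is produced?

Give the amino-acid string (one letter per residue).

start AUG at pos 3
pos 3: AUG -> M; peptide=M
pos 6: AUA -> I; peptide=MI
pos 9: GGU -> G; peptide=MIG
pos 12: GCA -> A; peptide=MIGA
pos 15: CUA -> L; peptide=MIGAL
pos 18: UGA -> STOP

Answer: MIGAL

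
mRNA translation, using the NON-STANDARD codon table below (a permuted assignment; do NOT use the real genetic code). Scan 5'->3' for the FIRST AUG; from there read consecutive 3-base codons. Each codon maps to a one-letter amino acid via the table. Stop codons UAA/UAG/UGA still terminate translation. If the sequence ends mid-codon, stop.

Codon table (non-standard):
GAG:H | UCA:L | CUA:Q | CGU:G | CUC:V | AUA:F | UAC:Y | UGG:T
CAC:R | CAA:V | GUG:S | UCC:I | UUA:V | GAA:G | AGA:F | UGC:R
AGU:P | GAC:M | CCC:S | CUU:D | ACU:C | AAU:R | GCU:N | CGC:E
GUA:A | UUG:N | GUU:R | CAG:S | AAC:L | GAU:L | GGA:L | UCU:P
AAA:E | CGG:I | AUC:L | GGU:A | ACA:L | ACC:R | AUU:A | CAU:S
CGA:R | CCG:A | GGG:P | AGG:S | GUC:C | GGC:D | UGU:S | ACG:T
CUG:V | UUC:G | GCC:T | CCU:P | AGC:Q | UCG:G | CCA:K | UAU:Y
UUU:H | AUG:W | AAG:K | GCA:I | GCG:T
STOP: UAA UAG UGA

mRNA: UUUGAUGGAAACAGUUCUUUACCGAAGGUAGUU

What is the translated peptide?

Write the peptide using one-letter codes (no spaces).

Answer: WGLRDYRS

Derivation:
start AUG at pos 4
pos 4: AUG -> W; peptide=W
pos 7: GAA -> G; peptide=WG
pos 10: ACA -> L; peptide=WGL
pos 13: GUU -> R; peptide=WGLR
pos 16: CUU -> D; peptide=WGLRD
pos 19: UAC -> Y; peptide=WGLRDY
pos 22: CGA -> R; peptide=WGLRDYR
pos 25: AGG -> S; peptide=WGLRDYRS
pos 28: UAG -> STOP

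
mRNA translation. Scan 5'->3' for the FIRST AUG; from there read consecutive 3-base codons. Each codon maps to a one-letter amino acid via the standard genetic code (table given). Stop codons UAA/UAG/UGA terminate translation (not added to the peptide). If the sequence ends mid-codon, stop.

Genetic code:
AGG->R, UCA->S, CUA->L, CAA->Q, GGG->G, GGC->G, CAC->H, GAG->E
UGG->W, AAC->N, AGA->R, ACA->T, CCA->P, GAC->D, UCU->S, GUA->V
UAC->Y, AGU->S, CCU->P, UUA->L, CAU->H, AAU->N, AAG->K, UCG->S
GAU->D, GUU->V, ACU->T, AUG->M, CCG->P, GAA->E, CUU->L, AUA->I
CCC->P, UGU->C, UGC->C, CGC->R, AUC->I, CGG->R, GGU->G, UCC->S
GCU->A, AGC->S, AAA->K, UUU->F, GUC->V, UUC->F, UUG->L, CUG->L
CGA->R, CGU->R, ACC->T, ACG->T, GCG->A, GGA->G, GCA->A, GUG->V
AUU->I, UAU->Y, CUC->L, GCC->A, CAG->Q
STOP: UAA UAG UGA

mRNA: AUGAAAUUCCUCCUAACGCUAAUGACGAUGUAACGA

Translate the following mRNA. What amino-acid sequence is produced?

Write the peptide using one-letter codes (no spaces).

Answer: MKFLLTLMTM

Derivation:
start AUG at pos 0
pos 0: AUG -> M; peptide=M
pos 3: AAA -> K; peptide=MK
pos 6: UUC -> F; peptide=MKF
pos 9: CUC -> L; peptide=MKFL
pos 12: CUA -> L; peptide=MKFLL
pos 15: ACG -> T; peptide=MKFLLT
pos 18: CUA -> L; peptide=MKFLLTL
pos 21: AUG -> M; peptide=MKFLLTLM
pos 24: ACG -> T; peptide=MKFLLTLMT
pos 27: AUG -> M; peptide=MKFLLTLMTM
pos 30: UAA -> STOP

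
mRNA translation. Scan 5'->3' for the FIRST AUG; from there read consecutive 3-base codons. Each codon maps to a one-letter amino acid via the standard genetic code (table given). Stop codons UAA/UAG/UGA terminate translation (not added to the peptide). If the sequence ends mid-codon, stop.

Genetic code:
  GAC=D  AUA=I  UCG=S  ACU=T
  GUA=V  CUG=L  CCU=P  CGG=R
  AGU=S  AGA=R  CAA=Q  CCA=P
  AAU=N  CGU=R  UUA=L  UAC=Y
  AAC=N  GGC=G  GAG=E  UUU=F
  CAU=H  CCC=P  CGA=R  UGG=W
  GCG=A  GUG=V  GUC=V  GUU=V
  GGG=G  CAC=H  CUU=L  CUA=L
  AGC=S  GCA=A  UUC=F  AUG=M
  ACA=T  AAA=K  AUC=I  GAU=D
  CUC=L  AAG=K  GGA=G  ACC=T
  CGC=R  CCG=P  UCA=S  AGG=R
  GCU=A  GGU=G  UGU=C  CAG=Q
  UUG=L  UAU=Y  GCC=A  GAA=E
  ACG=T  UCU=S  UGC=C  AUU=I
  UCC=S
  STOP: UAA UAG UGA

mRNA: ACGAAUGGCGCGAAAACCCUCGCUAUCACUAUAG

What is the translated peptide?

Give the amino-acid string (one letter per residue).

start AUG at pos 4
pos 4: AUG -> M; peptide=M
pos 7: GCG -> A; peptide=MA
pos 10: CGA -> R; peptide=MAR
pos 13: AAA -> K; peptide=MARK
pos 16: CCC -> P; peptide=MARKP
pos 19: UCG -> S; peptide=MARKPS
pos 22: CUA -> L; peptide=MARKPSL
pos 25: UCA -> S; peptide=MARKPSLS
pos 28: CUA -> L; peptide=MARKPSLSL
pos 31: UAG -> STOP

Answer: MARKPSLSL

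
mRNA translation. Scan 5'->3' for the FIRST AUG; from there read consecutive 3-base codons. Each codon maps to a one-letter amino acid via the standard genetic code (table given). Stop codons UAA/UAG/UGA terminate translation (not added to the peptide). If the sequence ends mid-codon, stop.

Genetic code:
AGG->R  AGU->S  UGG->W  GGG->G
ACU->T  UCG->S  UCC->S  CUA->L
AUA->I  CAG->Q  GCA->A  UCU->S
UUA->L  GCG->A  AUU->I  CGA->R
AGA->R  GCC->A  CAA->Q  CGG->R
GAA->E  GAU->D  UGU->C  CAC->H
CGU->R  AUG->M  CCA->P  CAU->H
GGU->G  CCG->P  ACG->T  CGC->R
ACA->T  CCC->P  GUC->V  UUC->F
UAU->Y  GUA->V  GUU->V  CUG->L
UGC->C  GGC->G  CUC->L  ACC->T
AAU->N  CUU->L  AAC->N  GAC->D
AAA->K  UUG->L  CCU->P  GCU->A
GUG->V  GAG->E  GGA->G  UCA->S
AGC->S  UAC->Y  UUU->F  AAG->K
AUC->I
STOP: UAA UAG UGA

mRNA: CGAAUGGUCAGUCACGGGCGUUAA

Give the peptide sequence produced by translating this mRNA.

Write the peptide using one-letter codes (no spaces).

Answer: MVSHGR

Derivation:
start AUG at pos 3
pos 3: AUG -> M; peptide=M
pos 6: GUC -> V; peptide=MV
pos 9: AGU -> S; peptide=MVS
pos 12: CAC -> H; peptide=MVSH
pos 15: GGG -> G; peptide=MVSHG
pos 18: CGU -> R; peptide=MVSHGR
pos 21: UAA -> STOP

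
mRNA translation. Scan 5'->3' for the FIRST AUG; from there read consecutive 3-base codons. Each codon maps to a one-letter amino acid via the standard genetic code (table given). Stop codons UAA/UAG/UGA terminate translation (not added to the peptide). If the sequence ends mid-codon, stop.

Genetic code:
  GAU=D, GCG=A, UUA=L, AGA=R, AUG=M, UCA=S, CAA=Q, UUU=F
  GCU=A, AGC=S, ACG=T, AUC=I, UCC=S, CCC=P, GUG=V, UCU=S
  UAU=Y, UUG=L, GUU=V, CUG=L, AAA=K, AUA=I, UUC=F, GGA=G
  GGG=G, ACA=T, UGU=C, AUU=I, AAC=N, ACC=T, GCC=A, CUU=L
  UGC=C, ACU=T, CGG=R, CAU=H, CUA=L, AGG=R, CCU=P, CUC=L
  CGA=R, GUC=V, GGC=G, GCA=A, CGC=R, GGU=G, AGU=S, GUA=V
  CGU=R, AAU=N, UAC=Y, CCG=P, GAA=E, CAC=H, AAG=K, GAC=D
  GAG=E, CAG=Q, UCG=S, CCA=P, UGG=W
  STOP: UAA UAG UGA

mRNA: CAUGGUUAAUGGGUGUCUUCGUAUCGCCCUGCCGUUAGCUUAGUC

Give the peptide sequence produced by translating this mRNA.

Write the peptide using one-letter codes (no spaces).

start AUG at pos 1
pos 1: AUG -> M; peptide=M
pos 4: GUU -> V; peptide=MV
pos 7: AAU -> N; peptide=MVN
pos 10: GGG -> G; peptide=MVNG
pos 13: UGU -> C; peptide=MVNGC
pos 16: CUU -> L; peptide=MVNGCL
pos 19: CGU -> R; peptide=MVNGCLR
pos 22: AUC -> I; peptide=MVNGCLRI
pos 25: GCC -> A; peptide=MVNGCLRIA
pos 28: CUG -> L; peptide=MVNGCLRIAL
pos 31: CCG -> P; peptide=MVNGCLRIALP
pos 34: UUA -> L; peptide=MVNGCLRIALPL
pos 37: GCU -> A; peptide=MVNGCLRIALPLA
pos 40: UAG -> STOP

Answer: MVNGCLRIALPLA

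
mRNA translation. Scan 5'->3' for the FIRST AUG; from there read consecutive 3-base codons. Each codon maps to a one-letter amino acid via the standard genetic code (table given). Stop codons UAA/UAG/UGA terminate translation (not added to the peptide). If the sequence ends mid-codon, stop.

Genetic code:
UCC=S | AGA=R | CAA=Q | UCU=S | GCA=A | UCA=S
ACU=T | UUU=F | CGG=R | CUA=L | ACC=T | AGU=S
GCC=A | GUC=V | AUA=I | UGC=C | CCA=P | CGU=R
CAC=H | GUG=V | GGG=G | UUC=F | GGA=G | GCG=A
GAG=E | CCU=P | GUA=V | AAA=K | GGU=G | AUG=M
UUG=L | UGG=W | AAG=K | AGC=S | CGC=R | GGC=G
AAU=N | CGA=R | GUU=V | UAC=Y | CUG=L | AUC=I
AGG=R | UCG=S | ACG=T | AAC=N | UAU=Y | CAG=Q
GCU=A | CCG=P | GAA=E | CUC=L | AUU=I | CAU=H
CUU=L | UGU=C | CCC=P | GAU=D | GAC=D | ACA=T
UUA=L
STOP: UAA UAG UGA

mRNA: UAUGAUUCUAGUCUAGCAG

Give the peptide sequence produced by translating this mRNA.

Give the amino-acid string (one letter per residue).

Answer: MILV

Derivation:
start AUG at pos 1
pos 1: AUG -> M; peptide=M
pos 4: AUU -> I; peptide=MI
pos 7: CUA -> L; peptide=MIL
pos 10: GUC -> V; peptide=MILV
pos 13: UAG -> STOP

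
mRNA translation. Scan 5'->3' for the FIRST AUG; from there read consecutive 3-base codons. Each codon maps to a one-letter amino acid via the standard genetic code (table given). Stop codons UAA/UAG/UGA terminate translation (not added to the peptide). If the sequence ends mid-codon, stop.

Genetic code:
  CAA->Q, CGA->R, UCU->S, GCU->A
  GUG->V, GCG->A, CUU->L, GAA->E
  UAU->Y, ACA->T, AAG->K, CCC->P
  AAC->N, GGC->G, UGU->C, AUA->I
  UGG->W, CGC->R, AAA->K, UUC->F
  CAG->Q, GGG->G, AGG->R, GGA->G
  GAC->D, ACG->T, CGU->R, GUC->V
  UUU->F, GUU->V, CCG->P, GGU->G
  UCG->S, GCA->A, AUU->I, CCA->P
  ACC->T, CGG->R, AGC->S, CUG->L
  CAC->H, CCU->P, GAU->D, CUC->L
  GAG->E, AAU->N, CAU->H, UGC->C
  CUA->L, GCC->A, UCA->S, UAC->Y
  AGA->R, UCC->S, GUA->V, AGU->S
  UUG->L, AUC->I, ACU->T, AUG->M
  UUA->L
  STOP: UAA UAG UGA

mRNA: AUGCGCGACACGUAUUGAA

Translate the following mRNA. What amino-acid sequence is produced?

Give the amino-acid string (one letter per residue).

start AUG at pos 0
pos 0: AUG -> M; peptide=M
pos 3: CGC -> R; peptide=MR
pos 6: GAC -> D; peptide=MRD
pos 9: ACG -> T; peptide=MRDT
pos 12: UAU -> Y; peptide=MRDTY
pos 15: UGA -> STOP

Answer: MRDTY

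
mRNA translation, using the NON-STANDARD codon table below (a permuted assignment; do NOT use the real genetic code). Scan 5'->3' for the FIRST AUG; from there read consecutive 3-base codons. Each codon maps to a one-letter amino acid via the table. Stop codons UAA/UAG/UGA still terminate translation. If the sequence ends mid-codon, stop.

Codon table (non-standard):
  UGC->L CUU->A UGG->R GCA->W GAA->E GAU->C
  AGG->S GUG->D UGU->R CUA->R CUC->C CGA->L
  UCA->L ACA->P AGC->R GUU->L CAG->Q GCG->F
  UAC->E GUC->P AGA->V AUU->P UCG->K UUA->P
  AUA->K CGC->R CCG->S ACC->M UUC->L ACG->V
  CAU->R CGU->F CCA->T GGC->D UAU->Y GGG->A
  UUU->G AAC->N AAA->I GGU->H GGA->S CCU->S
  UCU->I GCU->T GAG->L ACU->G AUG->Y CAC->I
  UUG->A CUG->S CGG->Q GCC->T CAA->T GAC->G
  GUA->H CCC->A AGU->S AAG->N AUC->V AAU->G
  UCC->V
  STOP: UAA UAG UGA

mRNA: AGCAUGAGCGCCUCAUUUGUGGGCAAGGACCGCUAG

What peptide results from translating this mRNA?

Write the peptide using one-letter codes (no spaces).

Answer: YRTLGDDNGR

Derivation:
start AUG at pos 3
pos 3: AUG -> Y; peptide=Y
pos 6: AGC -> R; peptide=YR
pos 9: GCC -> T; peptide=YRT
pos 12: UCA -> L; peptide=YRTL
pos 15: UUU -> G; peptide=YRTLG
pos 18: GUG -> D; peptide=YRTLGD
pos 21: GGC -> D; peptide=YRTLGDD
pos 24: AAG -> N; peptide=YRTLGDDN
pos 27: GAC -> G; peptide=YRTLGDDNG
pos 30: CGC -> R; peptide=YRTLGDDNGR
pos 33: UAG -> STOP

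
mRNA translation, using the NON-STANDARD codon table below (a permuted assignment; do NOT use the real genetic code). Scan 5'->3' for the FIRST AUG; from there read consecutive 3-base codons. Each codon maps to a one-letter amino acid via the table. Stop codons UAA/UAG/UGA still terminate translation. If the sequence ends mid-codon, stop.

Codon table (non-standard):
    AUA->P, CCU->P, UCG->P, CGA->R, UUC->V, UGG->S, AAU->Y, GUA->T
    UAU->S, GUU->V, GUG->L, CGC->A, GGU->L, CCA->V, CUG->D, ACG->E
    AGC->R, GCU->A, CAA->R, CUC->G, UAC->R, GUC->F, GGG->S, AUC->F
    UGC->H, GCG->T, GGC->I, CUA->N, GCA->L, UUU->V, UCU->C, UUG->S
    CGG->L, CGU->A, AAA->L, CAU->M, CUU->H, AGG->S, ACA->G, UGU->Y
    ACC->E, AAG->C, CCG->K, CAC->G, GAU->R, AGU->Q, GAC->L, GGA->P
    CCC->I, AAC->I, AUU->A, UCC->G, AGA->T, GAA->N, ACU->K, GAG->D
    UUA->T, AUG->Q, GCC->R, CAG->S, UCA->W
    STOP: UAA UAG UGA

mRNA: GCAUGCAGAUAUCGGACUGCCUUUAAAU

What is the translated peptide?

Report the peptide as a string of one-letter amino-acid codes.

start AUG at pos 2
pos 2: AUG -> Q; peptide=Q
pos 5: CAG -> S; peptide=QS
pos 8: AUA -> P; peptide=QSP
pos 11: UCG -> P; peptide=QSPP
pos 14: GAC -> L; peptide=QSPPL
pos 17: UGC -> H; peptide=QSPPLH
pos 20: CUU -> H; peptide=QSPPLHH
pos 23: UAA -> STOP

Answer: QSPPLHH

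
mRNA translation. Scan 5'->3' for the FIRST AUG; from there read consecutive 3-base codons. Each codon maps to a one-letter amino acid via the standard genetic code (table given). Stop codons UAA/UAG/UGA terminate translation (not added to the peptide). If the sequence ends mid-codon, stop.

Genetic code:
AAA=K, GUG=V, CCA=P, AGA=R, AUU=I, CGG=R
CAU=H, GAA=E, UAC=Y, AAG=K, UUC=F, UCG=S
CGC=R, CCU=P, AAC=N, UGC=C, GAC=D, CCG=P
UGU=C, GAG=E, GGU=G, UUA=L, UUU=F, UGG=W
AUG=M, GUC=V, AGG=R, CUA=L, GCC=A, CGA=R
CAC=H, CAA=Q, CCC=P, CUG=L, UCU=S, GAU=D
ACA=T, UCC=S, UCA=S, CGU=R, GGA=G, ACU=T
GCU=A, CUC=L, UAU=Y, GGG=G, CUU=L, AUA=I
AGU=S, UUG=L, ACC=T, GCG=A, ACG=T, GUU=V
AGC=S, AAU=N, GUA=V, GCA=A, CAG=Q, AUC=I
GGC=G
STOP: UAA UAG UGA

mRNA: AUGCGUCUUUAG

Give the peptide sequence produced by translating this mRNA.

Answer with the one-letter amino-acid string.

Answer: MRL

Derivation:
start AUG at pos 0
pos 0: AUG -> M; peptide=M
pos 3: CGU -> R; peptide=MR
pos 6: CUU -> L; peptide=MRL
pos 9: UAG -> STOP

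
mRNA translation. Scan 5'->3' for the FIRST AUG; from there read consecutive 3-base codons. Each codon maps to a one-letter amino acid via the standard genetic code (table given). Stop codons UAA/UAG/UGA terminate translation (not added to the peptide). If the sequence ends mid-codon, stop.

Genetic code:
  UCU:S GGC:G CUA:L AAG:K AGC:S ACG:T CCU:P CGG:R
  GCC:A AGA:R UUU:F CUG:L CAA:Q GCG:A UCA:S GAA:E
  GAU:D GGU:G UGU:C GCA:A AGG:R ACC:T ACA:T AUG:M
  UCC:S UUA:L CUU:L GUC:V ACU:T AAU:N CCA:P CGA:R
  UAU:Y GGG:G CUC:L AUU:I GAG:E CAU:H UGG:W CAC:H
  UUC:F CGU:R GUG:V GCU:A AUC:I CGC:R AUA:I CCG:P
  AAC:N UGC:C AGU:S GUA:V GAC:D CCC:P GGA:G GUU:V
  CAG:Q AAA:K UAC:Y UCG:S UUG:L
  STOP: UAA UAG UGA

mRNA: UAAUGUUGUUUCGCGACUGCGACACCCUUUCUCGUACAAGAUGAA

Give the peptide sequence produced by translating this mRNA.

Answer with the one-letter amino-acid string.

Answer: MLFRDCDTLSRTR

Derivation:
start AUG at pos 2
pos 2: AUG -> M; peptide=M
pos 5: UUG -> L; peptide=ML
pos 8: UUU -> F; peptide=MLF
pos 11: CGC -> R; peptide=MLFR
pos 14: GAC -> D; peptide=MLFRD
pos 17: UGC -> C; peptide=MLFRDC
pos 20: GAC -> D; peptide=MLFRDCD
pos 23: ACC -> T; peptide=MLFRDCDT
pos 26: CUU -> L; peptide=MLFRDCDTL
pos 29: UCU -> S; peptide=MLFRDCDTLS
pos 32: CGU -> R; peptide=MLFRDCDTLSR
pos 35: ACA -> T; peptide=MLFRDCDTLSRT
pos 38: AGA -> R; peptide=MLFRDCDTLSRTR
pos 41: UGA -> STOP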